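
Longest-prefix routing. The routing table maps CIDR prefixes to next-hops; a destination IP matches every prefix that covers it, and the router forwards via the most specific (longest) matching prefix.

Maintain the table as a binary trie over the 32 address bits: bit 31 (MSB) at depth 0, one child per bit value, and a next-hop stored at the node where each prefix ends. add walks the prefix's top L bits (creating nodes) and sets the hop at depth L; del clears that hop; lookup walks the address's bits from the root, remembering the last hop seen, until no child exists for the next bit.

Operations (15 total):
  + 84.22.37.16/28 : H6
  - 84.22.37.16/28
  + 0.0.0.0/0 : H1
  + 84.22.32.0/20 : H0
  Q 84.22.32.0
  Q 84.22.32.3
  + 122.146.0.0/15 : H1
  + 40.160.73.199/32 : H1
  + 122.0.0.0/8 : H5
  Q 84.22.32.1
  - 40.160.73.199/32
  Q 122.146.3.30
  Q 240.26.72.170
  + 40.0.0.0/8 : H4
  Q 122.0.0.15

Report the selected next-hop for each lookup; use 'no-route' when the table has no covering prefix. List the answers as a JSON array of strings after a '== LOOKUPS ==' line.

Apply in order:
  add 84.22.37.16/28 -> H6 at depth 28
  del 84.22.37.16/28 (clear depth 28)
  add 0.0.0.0/0 -> H1 at depth 0
  add 84.22.32.0/20 -> H0 at depth 20
  lookup 84.22.32.0: bits 010101000001011000100 walk d0:H1→d1:-→d2:-→d3:-→d4:-→d5:-→d6:-→d7:-→d8:-→d9:-→d10:-→d11:-→d12:-→d13:-→d14:-→d15:-→d16:-→d17:-→d18:-→d19:-→d20:H0→d21:- -> H0
  lookup 84.22.32.3: bits 010101000001011000100 walk d0:H1→d1:-→d2:-→d3:-→d4:-→d5:-→d6:-→d7:-→d8:-→d9:-→d10:-→d11:-→d12:-→d13:-→d14:-→d15:-→d16:-→d17:-→d18:-→d19:-→d20:H0→d21:- -> H0
  add 122.146.0.0/15 -> H1 at depth 15
  add 40.160.73.199/32 -> H1 at depth 32
  add 122.0.0.0/8 -> H5 at depth 8
  lookup 84.22.32.1: bits 010101000001011000100 walk d0:H1→d1:-→d2:-→d3:-→d4:-→d5:-→d6:-→d7:-→d8:-→d9:-→d10:-→d11:-→d12:-→d13:-→d14:-→d15:-→d16:-→d17:-→d18:-→d19:-→d20:H0→d21:- -> H0
  del 40.160.73.199/32 (clear depth 32)
  lookup 122.146.3.30: bits 011110101001001 walk d0:H1→d1:-→d2:-→d3:-→d4:-→d5:-→d6:-→d7:-→d8:H5→d9:-→d10:-→d11:-→d12:-→d13:-→d14:-→d15:H1 -> H1
  lookup 240.26.72.170: bits ε walk d0:H1 -> H1
  add 40.0.0.0/8 -> H4 at depth 8
  lookup 122.0.0.15: bits 01111010 walk d0:H1→d1:-→d2:-→d3:-→d4:-→d5:-→d6:-→d7:-→d8:H5 -> H5

== LOOKUPS ==
["H0","H0","H0","H1","H1","H5"]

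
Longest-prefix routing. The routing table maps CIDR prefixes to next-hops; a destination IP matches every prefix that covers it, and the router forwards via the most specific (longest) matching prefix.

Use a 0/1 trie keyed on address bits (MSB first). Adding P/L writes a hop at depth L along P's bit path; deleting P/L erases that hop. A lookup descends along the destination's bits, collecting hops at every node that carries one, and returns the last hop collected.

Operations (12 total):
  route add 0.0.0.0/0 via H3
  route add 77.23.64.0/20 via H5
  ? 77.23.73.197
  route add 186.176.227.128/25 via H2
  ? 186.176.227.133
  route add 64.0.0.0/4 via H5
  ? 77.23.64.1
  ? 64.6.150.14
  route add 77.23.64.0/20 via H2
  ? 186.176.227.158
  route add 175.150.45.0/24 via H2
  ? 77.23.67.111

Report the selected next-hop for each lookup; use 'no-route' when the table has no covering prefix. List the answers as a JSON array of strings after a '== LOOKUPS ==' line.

Apply in order:
  add 0.0.0.0/0 -> H3 at depth 0
  add 77.23.64.0/20 -> H5 at depth 20
  lookup 77.23.73.197: bits 01001101000101110100 walk d0:H3→d1:-→d2:-→d3:-→d4:-→d5:-→d6:-→d7:-→d8:-→d9:-→d10:-→d11:-→d12:-→d13:-→d14:-→d15:-→d16:-→d17:-→d18:-→d19:-→d20:H5 -> H5
  add 186.176.227.128/25 -> H2 at depth 25
  lookup 186.176.227.133: bits 1011101010110000111000111 walk d0:H3→d1:-→d2:-→d3:-→d4:-→d5:-→d6:-→d7:-→d8:-→d9:-→d10:-→d11:-→d12:-→d13:-→d14:-→d15:-→d16:-→d17:-→d18:-→d19:-→d20:-→d21:-→d22:-→d23:-→d24:-→d25:H2 -> H2
  add 64.0.0.0/4 -> H5 at depth 4
  lookup 77.23.64.1: bits 01001101000101110100 walk d0:H3→d1:-→d2:-→d3:-→d4:H5→d5:-→d6:-→d7:-→d8:-→d9:-→d10:-→d11:-→d12:-→d13:-→d14:-→d15:-→d16:-→d17:-→d18:-→d19:-→d20:H5 -> H5
  lookup 64.6.150.14: bits 0100 walk d0:H3→d1:-→d2:-→d3:-→d4:H5 -> H5
  add 77.23.64.0/20 -> H2 at depth 20
  lookup 186.176.227.158: bits 1011101010110000111000111 walk d0:H3→d1:-→d2:-→d3:-→d4:-→d5:-→d6:-→d7:-→d8:-→d9:-→d10:-→d11:-→d12:-→d13:-→d14:-→d15:-→d16:-→d17:-→d18:-→d19:-→d20:-→d21:-→d22:-→d23:-→d24:-→d25:H2 -> H2
  add 175.150.45.0/24 -> H2 at depth 24
  lookup 77.23.67.111: bits 01001101000101110100 walk d0:H3→d1:-→d2:-→d3:-→d4:H5→d5:-→d6:-→d7:-→d8:-→d9:-→d10:-→d11:-→d12:-→d13:-→d14:-→d15:-→d16:-→d17:-→d18:-→d19:-→d20:H2 -> H2

== LOOKUPS ==
["H5","H2","H5","H5","H2","H2"]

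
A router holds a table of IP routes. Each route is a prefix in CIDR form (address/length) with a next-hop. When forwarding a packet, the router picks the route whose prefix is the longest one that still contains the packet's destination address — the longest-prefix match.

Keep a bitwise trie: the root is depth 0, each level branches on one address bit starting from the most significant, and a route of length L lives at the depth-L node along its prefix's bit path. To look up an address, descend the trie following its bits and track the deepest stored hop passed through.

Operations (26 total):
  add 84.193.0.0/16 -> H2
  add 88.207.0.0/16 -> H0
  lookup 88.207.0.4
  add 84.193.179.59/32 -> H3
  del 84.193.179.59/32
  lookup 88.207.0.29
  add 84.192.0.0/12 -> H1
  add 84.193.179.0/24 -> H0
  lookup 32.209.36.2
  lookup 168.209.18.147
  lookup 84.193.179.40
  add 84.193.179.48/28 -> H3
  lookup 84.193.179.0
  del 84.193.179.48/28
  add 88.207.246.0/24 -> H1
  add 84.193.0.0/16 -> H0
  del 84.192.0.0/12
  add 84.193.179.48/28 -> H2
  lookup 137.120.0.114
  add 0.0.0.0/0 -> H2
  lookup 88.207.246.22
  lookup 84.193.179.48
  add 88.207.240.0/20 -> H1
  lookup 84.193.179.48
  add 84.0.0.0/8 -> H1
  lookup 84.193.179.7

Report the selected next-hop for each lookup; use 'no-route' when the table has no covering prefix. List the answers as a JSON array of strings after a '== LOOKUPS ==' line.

Apply in order:
  + 84.193.0.0/16 (H2) depth=16
  + 88.207.0.0/16 (H0) depth=16
  ? 88.207.0.4  path d0:-→d1:-→d2:-→d3:-→d4:-→d5:-→d6:-→d7:-→d8:-→d9:-→d10:-→d11:-→d12:-→d13:-→d14:-→d15:-→d16:H0  best=H0
  + 84.193.179.59/32 (H3) depth=32
  del 84.193.179.59/32 (clear depth 32)
  ? 88.207.0.29  path d0:-→d1:-→d2:-→d3:-→d4:-→d5:-→d6:-→d7:-→d8:-→d9:-→d10:-→d11:-→d12:-→d13:-→d14:-→d15:-→d16:H0  best=H0
  + 84.192.0.0/12 (H1) depth=12
  + 84.193.179.0/24 (H0) depth=24
  ? 32.209.36.2  path d0:-→d1:-  best=no-route
  ? 168.209.18.147  path d0:-  best=no-route
  ? 84.193.179.40  path d0:-→d1:-→d2:-→d3:-→d4:-→d5:-→d6:-→d7:-→d8:-→d9:-→d10:-→d11:-→d12:H1→d13:-→d14:-→d15:-→d16:H2→d17:-→d18:-→d19:-→d20:-→d21:-→d22:-→d23:-→d24:H0→d25:-→d26:-→d27:-  best=H0
  + 84.193.179.48/28 (H3) depth=28
  ? 84.193.179.0  path d0:-→d1:-→d2:-→d3:-→d4:-→d5:-→d6:-→d7:-→d8:-→d9:-→d10:-→d11:-→d12:H1→d13:-→d14:-→d15:-→d16:H2→d17:-→d18:-→d19:-→d20:-→d21:-→d22:-→d23:-→d24:H0→d25:-→d26:-  best=H0
  del 84.193.179.48/28 (clear depth 28)
  + 88.207.246.0/24 (H1) depth=24
  + 84.193.0.0/16 (H0) depth=16
  del 84.192.0.0/12 (clear depth 12)
  + 84.193.179.48/28 (H2) depth=28
  ? 137.120.0.114  path d0:-  best=no-route
  + 0.0.0.0/0 (H2) depth=0
  ? 88.207.246.22  path d0:H2→d1:-→d2:-→d3:-→d4:-→d5:-→d6:-→d7:-→d8:-→d9:-→d10:-→d11:-→d12:-→d13:-→d14:-→d15:-→d16:H0→d17:-→d18:-→d19:-→d20:-→d21:-→d22:-→d23:-→d24:H1  best=H1
  ? 84.193.179.48  path d0:H2→d1:-→d2:-→d3:-→d4:-→d5:-→d6:-→d7:-→d8:-→d9:-→d10:-→d11:-→d12:-→d13:-→d14:-→d15:-→d16:H0→d17:-→d18:-→d19:-→d20:-→d21:-→d22:-→d23:-→d24:H0→d25:-→d26:-→d27:-→d28:H2  best=H2
  + 88.207.240.0/20 (H1) depth=20
  ? 84.193.179.48  path d0:H2→d1:-→d2:-→d3:-→d4:-→d5:-→d6:-→d7:-→d8:-→d9:-→d10:-→d11:-→d12:-→d13:-→d14:-→d15:-→d16:H0→d17:-→d18:-→d19:-→d20:-→d21:-→d22:-→d23:-→d24:H0→d25:-→d26:-→d27:-→d28:H2  best=H2
  + 84.0.0.0/8 (H1) depth=8
  ? 84.193.179.7  path d0:H2→d1:-→d2:-→d3:-→d4:-→d5:-→d6:-→d7:-→d8:H1→d9:-→d10:-→d11:-→d12:-→d13:-→d14:-→d15:-→d16:H0→d17:-→d18:-→d19:-→d20:-→d21:-→d22:-→d23:-→d24:H0→d25:-→d26:-  best=H0

== LOOKUPS ==
["H0","H0","no-route","no-route","H0","H0","no-route","H1","H2","H2","H0"]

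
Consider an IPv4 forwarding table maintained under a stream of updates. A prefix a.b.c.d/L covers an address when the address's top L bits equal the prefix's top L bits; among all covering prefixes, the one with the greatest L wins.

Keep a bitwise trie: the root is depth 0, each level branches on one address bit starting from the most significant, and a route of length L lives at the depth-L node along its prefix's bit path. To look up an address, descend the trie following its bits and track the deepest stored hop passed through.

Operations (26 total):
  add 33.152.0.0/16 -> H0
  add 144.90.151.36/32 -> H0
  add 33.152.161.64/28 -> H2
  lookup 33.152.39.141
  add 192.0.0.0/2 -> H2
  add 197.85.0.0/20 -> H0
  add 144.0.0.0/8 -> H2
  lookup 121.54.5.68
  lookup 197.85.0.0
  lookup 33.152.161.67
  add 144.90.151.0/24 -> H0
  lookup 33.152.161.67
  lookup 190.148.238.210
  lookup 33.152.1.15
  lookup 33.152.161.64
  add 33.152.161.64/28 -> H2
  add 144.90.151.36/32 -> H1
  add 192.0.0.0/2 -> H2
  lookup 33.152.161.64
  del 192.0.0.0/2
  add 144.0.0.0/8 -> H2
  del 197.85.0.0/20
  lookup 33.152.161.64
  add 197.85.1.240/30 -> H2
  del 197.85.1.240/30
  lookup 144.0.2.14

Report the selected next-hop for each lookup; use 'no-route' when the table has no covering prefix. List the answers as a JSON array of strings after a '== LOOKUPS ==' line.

Apply in order:
  add 33.152.0.0/16 -> H0 at depth 16
  add 144.90.151.36/32 -> H0 at depth 32
  add 33.152.161.64/28 -> H2 at depth 28
  ? 33.152.39.141  path d0:-→d1:-→d2:-→d3:-→d4:-→d5:-→d6:-→d7:-→d8:-→d9:-→d10:-→d11:-→d12:-→d13:-→d14:-→d15:-→d16:H0  best=H0
  add 192.0.0.0/2 -> H2 at depth 2
  add 197.85.0.0/20 -> H0 at depth 20
  add 144.0.0.0/8 -> H2 at depth 8
  ? 121.54.5.68  path d0:-→d1:-  best=no-route
  ? 197.85.0.0  path d0:-→d1:-→d2:H2→d3:-→d4:-→d5:-→d6:-→d7:-→d8:-→d9:-→d10:-→d11:-→d12:-→d13:-→d14:-→d15:-→d16:-→d17:-→d18:-→d19:-→d20:H0  best=H0
  ? 33.152.161.67  path d0:-→d1:-→d2:-→d3:-→d4:-→d5:-→d6:-→d7:-→d8:-→d9:-→d10:-→d11:-→d12:-→d13:-→d14:-→d15:-→d16:H0→d17:-→d18:-→d19:-→d20:-→d21:-→d22:-→d23:-→d24:-→d25:-→d26:-→d27:-→d28:H2  best=H2
  add 144.90.151.0/24 -> H0 at depth 24
  ? 33.152.161.67  path d0:-→d1:-→d2:-→d3:-→d4:-→d5:-→d6:-→d7:-→d8:-→d9:-→d10:-→d11:-→d12:-→d13:-→d14:-→d15:-→d16:H0→d17:-→d18:-→d19:-→d20:-→d21:-→d22:-→d23:-→d24:-→d25:-→d26:-→d27:-→d28:H2  best=H2
  ? 190.148.238.210  path d0:-→d1:-→d2:-  best=no-route
  ? 33.152.1.15  path d0:-→d1:-→d2:-→d3:-→d4:-→d5:-→d6:-→d7:-→d8:-→d9:-→d10:-→d11:-→d12:-→d13:-→d14:-→d15:-→d16:H0  best=H0
  ? 33.152.161.64  path d0:-→d1:-→d2:-→d3:-→d4:-→d5:-→d6:-→d7:-→d8:-→d9:-→d10:-→d11:-→d12:-→d13:-→d14:-→d15:-→d16:H0→d17:-→d18:-→d19:-→d20:-→d21:-→d22:-→d23:-→d24:-→d25:-→d26:-→d27:-→d28:H2  best=H2
  add 33.152.161.64/28 -> H2 at depth 28
  add 144.90.151.36/32 -> H1 at depth 32
  add 192.0.0.0/2 -> H2 at depth 2
  ? 33.152.161.64  path d0:-→d1:-→d2:-→d3:-→d4:-→d5:-→d6:-→d7:-→d8:-→d9:-→d10:-→d11:-→d12:-→d13:-→d14:-→d15:-→d16:H0→d17:-→d18:-→d19:-→d20:-→d21:-→d22:-→d23:-→d24:-→d25:-→d26:-→d27:-→d28:H2  best=H2
  - 192.0.0.0/2 clear@2
  add 144.0.0.0/8 -> H2 at depth 8
  - 197.85.0.0/20 clear@20
  ? 33.152.161.64  path d0:-→d1:-→d2:-→d3:-→d4:-→d5:-→d6:-→d7:-→d8:-→d9:-→d10:-→d11:-→d12:-→d13:-→d14:-→d15:-→d16:H0→d17:-→d18:-→d19:-→d20:-→d21:-→d22:-→d23:-→d24:-→d25:-→d26:-→d27:-→d28:H2  best=H2
  add 197.85.1.240/30 -> H2 at depth 30
  - 197.85.1.240/30 clear@30
  ? 144.0.2.14  path d0:-→d1:-→d2:-→d3:-→d4:-→d5:-→d6:-→d7:-→d8:H2→d9:-  best=H2

== LOOKUPS ==
["H0","no-route","H0","H2","H2","no-route","H0","H2","H2","H2","H2"]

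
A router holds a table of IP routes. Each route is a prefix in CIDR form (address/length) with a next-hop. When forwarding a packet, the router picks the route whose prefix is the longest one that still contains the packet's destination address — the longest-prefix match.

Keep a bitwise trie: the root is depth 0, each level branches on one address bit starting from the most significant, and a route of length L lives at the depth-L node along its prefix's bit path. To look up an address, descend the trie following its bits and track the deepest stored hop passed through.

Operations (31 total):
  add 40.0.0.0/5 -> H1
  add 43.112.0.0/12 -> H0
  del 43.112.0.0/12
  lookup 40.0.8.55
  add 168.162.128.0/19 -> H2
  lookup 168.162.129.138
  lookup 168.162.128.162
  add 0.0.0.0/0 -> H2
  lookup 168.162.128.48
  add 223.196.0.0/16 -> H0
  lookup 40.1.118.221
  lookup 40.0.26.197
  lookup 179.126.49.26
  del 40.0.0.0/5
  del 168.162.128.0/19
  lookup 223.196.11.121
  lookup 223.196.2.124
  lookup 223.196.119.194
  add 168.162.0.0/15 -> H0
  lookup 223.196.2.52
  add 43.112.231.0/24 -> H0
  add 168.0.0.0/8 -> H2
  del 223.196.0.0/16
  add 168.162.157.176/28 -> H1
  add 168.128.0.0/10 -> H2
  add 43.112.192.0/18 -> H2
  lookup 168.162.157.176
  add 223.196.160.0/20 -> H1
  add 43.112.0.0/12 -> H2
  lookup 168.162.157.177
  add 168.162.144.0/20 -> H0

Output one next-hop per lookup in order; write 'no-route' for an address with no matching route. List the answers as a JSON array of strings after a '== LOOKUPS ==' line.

Apply in order:
  + 40.0.0.0/5 (H1) depth=5
  + 43.112.0.0/12 (H0) depth=12
  del 43.112.0.0/12 (clear depth 12)
  Q 40.0.8.55: descend 001010 ; hops seen [H1] ; pick H1
  + 168.162.128.0/19 (H2) depth=19
  Q 168.162.129.138: descend 1010100010100010100 ; hops seen [H2] ; pick H2
  Q 168.162.128.162: descend 1010100010100010100 ; hops seen [H2] ; pick H2
  + 0.0.0.0/0 (H2) depth=0
  Q 168.162.128.48: descend 1010100010100010100 ; hops seen [H2,H2] ; pick H2
  + 223.196.0.0/16 (H0) depth=16
  Q 40.1.118.221: descend 001010 ; hops seen [H2,H1] ; pick H1
  Q 40.0.26.197: descend 001010 ; hops seen [H2,H1] ; pick H1
  Q 179.126.49.26: descend 101 ; hops seen [H2] ; pick H2
  del 40.0.0.0/5 (clear depth 5)
  del 168.162.128.0/19 (clear depth 19)
  Q 223.196.11.121: descend 1101111111000100 ; hops seen [H2,H0] ; pick H0
  Q 223.196.2.124: descend 1101111111000100 ; hops seen [H2,H0] ; pick H0
  Q 223.196.119.194: descend 1101111111000100 ; hops seen [H2,H0] ; pick H0
  + 168.162.0.0/15 (H0) depth=15
  Q 223.196.2.52: descend 1101111111000100 ; hops seen [H2,H0] ; pick H0
  + 43.112.231.0/24 (H0) depth=24
  + 168.0.0.0/8 (H2) depth=8
  del 223.196.0.0/16 (clear depth 16)
  + 168.162.157.176/28 (H1) depth=28
  + 168.128.0.0/10 (H2) depth=10
  + 43.112.192.0/18 (H2) depth=18
  Q 168.162.157.176: descend 1010100010100010100111011011 ; hops seen [H2,H2,H2,H0,H1] ; pick H1
  + 223.196.160.0/20 (H1) depth=20
  + 43.112.0.0/12 (H2) depth=12
  Q 168.162.157.177: descend 1010100010100010100111011011 ; hops seen [H2,H2,H2,H0,H1] ; pick H1
  + 168.162.144.0/20 (H0) depth=20

== LOOKUPS ==
["H1","H2","H2","H2","H1","H1","H2","H0","H0","H0","H0","H1","H1"]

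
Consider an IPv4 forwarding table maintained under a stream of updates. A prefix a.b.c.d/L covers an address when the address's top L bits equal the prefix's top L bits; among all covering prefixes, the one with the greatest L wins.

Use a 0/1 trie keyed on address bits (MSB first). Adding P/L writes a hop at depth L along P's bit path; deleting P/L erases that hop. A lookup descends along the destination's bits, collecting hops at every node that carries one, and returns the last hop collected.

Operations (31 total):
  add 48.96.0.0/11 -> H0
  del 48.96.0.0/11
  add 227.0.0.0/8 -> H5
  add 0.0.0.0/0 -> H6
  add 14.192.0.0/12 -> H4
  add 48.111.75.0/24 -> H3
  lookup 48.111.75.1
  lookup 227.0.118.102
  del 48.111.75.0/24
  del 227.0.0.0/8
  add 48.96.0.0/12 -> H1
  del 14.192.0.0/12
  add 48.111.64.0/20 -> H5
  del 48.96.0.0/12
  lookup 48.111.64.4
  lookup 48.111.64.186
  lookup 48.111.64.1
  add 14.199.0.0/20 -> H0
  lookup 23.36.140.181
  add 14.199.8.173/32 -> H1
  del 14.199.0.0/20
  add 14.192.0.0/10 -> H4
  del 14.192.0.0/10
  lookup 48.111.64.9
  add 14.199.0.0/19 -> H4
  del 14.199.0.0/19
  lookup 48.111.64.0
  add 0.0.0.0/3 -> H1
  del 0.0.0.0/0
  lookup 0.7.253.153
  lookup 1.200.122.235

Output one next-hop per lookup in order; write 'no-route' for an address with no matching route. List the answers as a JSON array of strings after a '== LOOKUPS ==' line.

Apply in order:
  + 48.96.0.0/11 (H0) depth=11
  - 48.96.0.0/11 clear@11
  + 227.0.0.0/8 (H5) depth=8
  + 0.0.0.0/0 (H6) depth=0
  + 14.192.0.0/12 (H4) depth=12
  + 48.111.75.0/24 (H3) depth=24
  lookup 48.111.75.1: bits 001100000110111101001011 walk d0:H6→d1:-→d2:-→d3:-→d4:-→d5:-→d6:-→d7:-→d8:-→d9:-→d10:-→d11:-→d12:-→d13:-→d14:-→d15:-→d16:-→d17:-→d18:-→d19:-→d20:-→d21:-→d22:-→d23:-→d24:H3 -> H3
  lookup 227.0.118.102: bits 11100011 walk d0:H6→d1:-→d2:-→d3:-→d4:-→d5:-→d6:-→d7:-→d8:H5 -> H5
  - 48.111.75.0/24 clear@24
  - 227.0.0.0/8 clear@8
  + 48.96.0.0/12 (H1) depth=12
  - 14.192.0.0/12 clear@12
  + 48.111.64.0/20 (H5) depth=20
  - 48.96.0.0/12 clear@12
  lookup 48.111.64.4: bits 00110000011011110100 walk d0:H6→d1:-→d2:-→d3:-→d4:-→d5:-→d6:-→d7:-→d8:-→d9:-→d10:-→d11:-→d12:-→d13:-→d14:-→d15:-→d16:-→d17:-→d18:-→d19:-→d20:H5 -> H5
  lookup 48.111.64.186: bits 00110000011011110100 walk d0:H6→d1:-→d2:-→d3:-→d4:-→d5:-→d6:-→d7:-→d8:-→d9:-→d10:-→d11:-→d12:-→d13:-→d14:-→d15:-→d16:-→d17:-→d18:-→d19:-→d20:H5 -> H5
  lookup 48.111.64.1: bits 00110000011011110100 walk d0:H6→d1:-→d2:-→d3:-→d4:-→d5:-→d6:-→d7:-→d8:-→d9:-→d10:-→d11:-→d12:-→d13:-→d14:-→d15:-→d16:-→d17:-→d18:-→d19:-→d20:H5 -> H5
  + 14.199.0.0/20 (H0) depth=20
  lookup 23.36.140.181: bits 000 walk d0:H6→d1:-→d2:-→d3:- -> H6
  + 14.199.8.173/32 (H1) depth=32
  - 14.199.0.0/20 clear@20
  + 14.192.0.0/10 (H4) depth=10
  - 14.192.0.0/10 clear@10
  lookup 48.111.64.9: bits 00110000011011110100 walk d0:H6→d1:-→d2:-→d3:-→d4:-→d5:-→d6:-→d7:-→d8:-→d9:-→d10:-→d11:-→d12:-→d13:-→d14:-→d15:-→d16:-→d17:-→d18:-→d19:-→d20:H5 -> H5
  + 14.199.0.0/19 (H4) depth=19
  - 14.199.0.0/19 clear@19
  lookup 48.111.64.0: bits 00110000011011110100 walk d0:H6→d1:-→d2:-→d3:-→d4:-→d5:-→d6:-→d7:-→d8:-→d9:-→d10:-→d11:-→d12:-→d13:-→d14:-→d15:-→d16:-→d17:-→d18:-→d19:-→d20:H5 -> H5
  + 0.0.0.0/3 (H1) depth=3
  - 0.0.0.0/0 clear@0
  lookup 0.7.253.153: bits 0000 walk d0:-→d1:-→d2:-→d3:H1→d4:- -> H1
  lookup 1.200.122.235: bits 0000 walk d0:-→d1:-→d2:-→d3:H1→d4:- -> H1

== LOOKUPS ==
["H3","H5","H5","H5","H5","H6","H5","H5","H1","H1"]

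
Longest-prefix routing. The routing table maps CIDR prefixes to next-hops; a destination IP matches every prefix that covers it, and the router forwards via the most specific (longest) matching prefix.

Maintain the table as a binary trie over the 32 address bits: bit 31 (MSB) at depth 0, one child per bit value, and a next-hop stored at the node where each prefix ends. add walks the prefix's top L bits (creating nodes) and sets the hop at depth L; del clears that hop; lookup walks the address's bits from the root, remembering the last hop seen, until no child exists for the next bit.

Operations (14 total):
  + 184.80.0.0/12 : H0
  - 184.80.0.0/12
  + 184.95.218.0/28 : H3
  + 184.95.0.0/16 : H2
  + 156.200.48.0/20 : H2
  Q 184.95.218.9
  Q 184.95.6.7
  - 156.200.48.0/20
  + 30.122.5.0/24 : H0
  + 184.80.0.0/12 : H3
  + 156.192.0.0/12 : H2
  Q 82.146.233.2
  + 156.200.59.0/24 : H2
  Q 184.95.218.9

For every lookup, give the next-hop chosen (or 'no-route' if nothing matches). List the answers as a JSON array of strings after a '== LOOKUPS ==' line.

Process each operation:
  add 184.80.0.0/12 -> H0 at depth 12
  - 184.80.0.0/12 clear@12
  add 184.95.218.0/28 -> H3 at depth 28
  add 184.95.0.0/16 -> H2 at depth 16
  add 156.200.48.0/20 -> H2 at depth 20
  lookup 184.95.218.9: bits 1011100001011111110110100000 walk d0:-→d1:-→d2:-→d3:-→d4:-→d5:-→d6:-→d7:-→d8:-→d9:-→d10:-→d11:-→d12:-→d13:-→d14:-→d15:-→d16:H2→d17:-→d18:-→d19:-→d20:-→d21:-→d22:-→d23:-→d24:-→d25:-→d26:-→d27:-→d28:H3 -> H3
  lookup 184.95.6.7: bits 1011100001011111 walk d0:-→d1:-→d2:-→d3:-→d4:-→d5:-→d6:-→d7:-→d8:-→d9:-→d10:-→d11:-→d12:-→d13:-→d14:-→d15:-→d16:H2 -> H2
  - 156.200.48.0/20 clear@20
  add 30.122.5.0/24 -> H0 at depth 24
  add 184.80.0.0/12 -> H3 at depth 12
  add 156.192.0.0/12 -> H2 at depth 12
  lookup 82.146.233.2: bits 0 walk d0:-→d1:- -> no-route
  add 156.200.59.0/24 -> H2 at depth 24
  lookup 184.95.218.9: bits 1011100001011111110110100000 walk d0:-→d1:-→d2:-→d3:-→d4:-→d5:-→d6:-→d7:-→d8:-→d9:-→d10:-→d11:-→d12:H3→d13:-→d14:-→d15:-→d16:H2→d17:-→d18:-→d19:-→d20:-→d21:-→d22:-→d23:-→d24:-→d25:-→d26:-→d27:-→d28:H3 -> H3

== LOOKUPS ==
["H3","H2","no-route","H3"]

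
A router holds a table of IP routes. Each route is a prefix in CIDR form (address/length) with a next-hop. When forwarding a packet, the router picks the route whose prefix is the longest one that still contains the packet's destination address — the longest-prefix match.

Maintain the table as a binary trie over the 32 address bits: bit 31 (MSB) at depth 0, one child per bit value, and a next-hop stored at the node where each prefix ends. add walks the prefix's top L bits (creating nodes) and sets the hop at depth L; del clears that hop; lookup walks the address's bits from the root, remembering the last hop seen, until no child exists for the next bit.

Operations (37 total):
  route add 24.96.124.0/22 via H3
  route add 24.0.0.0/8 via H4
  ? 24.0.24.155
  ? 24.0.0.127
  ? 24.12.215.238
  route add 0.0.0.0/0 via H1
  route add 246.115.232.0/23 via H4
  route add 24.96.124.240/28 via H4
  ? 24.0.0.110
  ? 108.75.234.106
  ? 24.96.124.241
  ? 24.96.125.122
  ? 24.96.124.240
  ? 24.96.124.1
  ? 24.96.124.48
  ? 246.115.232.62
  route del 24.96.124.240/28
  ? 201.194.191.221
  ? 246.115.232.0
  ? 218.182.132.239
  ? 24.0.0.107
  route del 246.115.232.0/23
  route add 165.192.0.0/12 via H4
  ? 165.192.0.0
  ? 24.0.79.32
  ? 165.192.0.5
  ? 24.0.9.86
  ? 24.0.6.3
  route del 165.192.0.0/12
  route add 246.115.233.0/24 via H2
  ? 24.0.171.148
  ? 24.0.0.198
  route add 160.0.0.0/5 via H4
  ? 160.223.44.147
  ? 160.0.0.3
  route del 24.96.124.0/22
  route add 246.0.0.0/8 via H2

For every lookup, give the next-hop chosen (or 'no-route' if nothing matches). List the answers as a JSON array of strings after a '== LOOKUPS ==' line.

Apply in order:
  + 24.96.124.0/22 (H3) depth=22
  + 24.0.0.0/8 (H4) depth=8
  lookup 24.0.24.155: bits 000110000 walk d0:-→d1:-→d2:-→d3:-→d4:-→d5:-→d6:-→d7:-→d8:H4→d9:- -> H4
  lookup 24.0.0.127: bits 000110000 walk d0:-→d1:-→d2:-→d3:-→d4:-→d5:-→d6:-→d7:-→d8:H4→d9:- -> H4
  lookup 24.12.215.238: bits 000110000 walk d0:-→d1:-→d2:-→d3:-→d4:-→d5:-→d6:-→d7:-→d8:H4→d9:- -> H4
  + 0.0.0.0/0 (H1) depth=0
  + 246.115.232.0/23 (H4) depth=23
  + 24.96.124.240/28 (H4) depth=28
  lookup 24.0.0.110: bits 000110000 walk d0:H1→d1:-→d2:-→d3:-→d4:-→d5:-→d6:-→d7:-→d8:H4→d9:- -> H4
  lookup 108.75.234.106: bits 0 walk d0:H1→d1:- -> H1
  lookup 24.96.124.241: bits 0001100001100000011111001111 walk d0:H1→d1:-→d2:-→d3:-→d4:-→d5:-→d6:-→d7:-→d8:H4→d9:-→d10:-→d11:-→d12:-→d13:-→d14:-→d15:-→d16:-→d17:-→d18:-→d19:-→d20:-→d21:-→d22:H3→d23:-→d24:-→d25:-→d26:-→d27:-→d28:H4 -> H4
  lookup 24.96.125.122: bits 00011000011000000111110 walk d0:H1→d1:-→d2:-→d3:-→d4:-→d5:-→d6:-→d7:-→d8:H4→d9:-→d10:-→d11:-→d12:-→d13:-→d14:-→d15:-→d16:-→d17:-→d18:-→d19:-→d20:-→d21:-→d22:H3→d23:- -> H3
  lookup 24.96.124.240: bits 0001100001100000011111001111 walk d0:H1→d1:-→d2:-→d3:-→d4:-→d5:-→d6:-→d7:-→d8:H4→d9:-→d10:-→d11:-→d12:-→d13:-→d14:-→d15:-→d16:-→d17:-→d18:-→d19:-→d20:-→d21:-→d22:H3→d23:-→d24:-→d25:-→d26:-→d27:-→d28:H4 -> H4
  lookup 24.96.124.1: bits 000110000110000001111100 walk d0:H1→d1:-→d2:-→d3:-→d4:-→d5:-→d6:-→d7:-→d8:H4→d9:-→d10:-→d11:-→d12:-→d13:-→d14:-→d15:-→d16:-→d17:-→d18:-→d19:-→d20:-→d21:-→d22:H3→d23:-→d24:- -> H3
  lookup 24.96.124.48: bits 000110000110000001111100 walk d0:H1→d1:-→d2:-→d3:-→d4:-→d5:-→d6:-→d7:-→d8:H4→d9:-→d10:-→d11:-→d12:-→d13:-→d14:-→d15:-→d16:-→d17:-→d18:-→d19:-→d20:-→d21:-→d22:H3→d23:-→d24:- -> H3
  lookup 246.115.232.62: bits 11110110011100111110100 walk d0:H1→d1:-→d2:-→d3:-→d4:-→d5:-→d6:-→d7:-→d8:-→d9:-→d10:-→d11:-→d12:-→d13:-→d14:-→d15:-→d16:-→d17:-→d18:-→d19:-→d20:-→d21:-→d22:-→d23:H4 -> H4
  del 24.96.124.240/28 (clear depth 28)
  lookup 201.194.191.221: bits 11 walk d0:H1→d1:-→d2:- -> H1
  lookup 246.115.232.0: bits 11110110011100111110100 walk d0:H1→d1:-→d2:-→d3:-→d4:-→d5:-→d6:-→d7:-→d8:-→d9:-→d10:-→d11:-→d12:-→d13:-→d14:-→d15:-→d16:-→d17:-→d18:-→d19:-→d20:-→d21:-→d22:-→d23:H4 -> H4
  lookup 218.182.132.239: bits 11 walk d0:H1→d1:-→d2:- -> H1
  lookup 24.0.0.107: bits 000110000 walk d0:H1→d1:-→d2:-→d3:-→d4:-→d5:-→d6:-→d7:-→d8:H4→d9:- -> H4
  del 246.115.232.0/23 (clear depth 23)
  + 165.192.0.0/12 (H4) depth=12
  lookup 165.192.0.0: bits 101001011100 walk d0:H1→d1:-→d2:-→d3:-→d4:-→d5:-→d6:-→d7:-→d8:-→d9:-→d10:-→d11:-→d12:H4 -> H4
  lookup 24.0.79.32: bits 000110000 walk d0:H1→d1:-→d2:-→d3:-→d4:-→d5:-→d6:-→d7:-→d8:H4→d9:- -> H4
  lookup 165.192.0.5: bits 101001011100 walk d0:H1→d1:-→d2:-→d3:-→d4:-→d5:-→d6:-→d7:-→d8:-→d9:-→d10:-→d11:-→d12:H4 -> H4
  lookup 24.0.9.86: bits 000110000 walk d0:H1→d1:-→d2:-→d3:-→d4:-→d5:-→d6:-→d7:-→d8:H4→d9:- -> H4
  lookup 24.0.6.3: bits 000110000 walk d0:H1→d1:-→d2:-→d3:-→d4:-→d5:-→d6:-→d7:-→d8:H4→d9:- -> H4
  del 165.192.0.0/12 (clear depth 12)
  + 246.115.233.0/24 (H2) depth=24
  lookup 24.0.171.148: bits 000110000 walk d0:H1→d1:-→d2:-→d3:-→d4:-→d5:-→d6:-→d7:-→d8:H4→d9:- -> H4
  lookup 24.0.0.198: bits 000110000 walk d0:H1→d1:-→d2:-→d3:-→d4:-→d5:-→d6:-→d7:-→d8:H4→d9:- -> H4
  + 160.0.0.0/5 (H4) depth=5
  lookup 160.223.44.147: bits 10100 walk d0:H1→d1:-→d2:-→d3:-→d4:-→d5:H4 -> H4
  lookup 160.0.0.3: bits 10100 walk d0:H1→d1:-→d2:-→d3:-→d4:-→d5:H4 -> H4
  del 24.96.124.0/22 (clear depth 22)
  + 246.0.0.0/8 (H2) depth=8

== LOOKUPS ==
["H4","H4","H4","H4","H1","H4","H3","H4","H3","H3","H4","H1","H4","H1","H4","H4","H4","H4","H4","H4","H4","H4","H4","H4"]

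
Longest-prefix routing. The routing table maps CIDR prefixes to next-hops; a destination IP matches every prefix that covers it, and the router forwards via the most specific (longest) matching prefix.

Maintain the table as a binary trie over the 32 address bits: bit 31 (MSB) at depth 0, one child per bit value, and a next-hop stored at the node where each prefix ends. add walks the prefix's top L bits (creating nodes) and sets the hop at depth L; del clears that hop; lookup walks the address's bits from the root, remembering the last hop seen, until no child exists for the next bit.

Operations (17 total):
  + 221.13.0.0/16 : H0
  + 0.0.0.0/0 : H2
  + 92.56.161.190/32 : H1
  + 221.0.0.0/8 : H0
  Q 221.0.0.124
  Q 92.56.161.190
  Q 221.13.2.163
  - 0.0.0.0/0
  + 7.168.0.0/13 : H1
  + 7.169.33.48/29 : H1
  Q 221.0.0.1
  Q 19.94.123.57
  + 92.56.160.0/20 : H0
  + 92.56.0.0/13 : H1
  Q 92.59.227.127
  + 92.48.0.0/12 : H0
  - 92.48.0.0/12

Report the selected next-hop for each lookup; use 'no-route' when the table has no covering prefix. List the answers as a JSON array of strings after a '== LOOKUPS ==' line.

Process each operation:
  add 221.13.0.0/16 -> H0 at depth 16
  add 0.0.0.0/0 -> H2 at depth 0
  add 92.56.161.190/32 -> H1 at depth 32
  add 221.0.0.0/8 -> H0 at depth 8
  lookup 221.0.0.124: bits 110111010000 walk d0:H2→d1:-→d2:-→d3:-→d4:-→d5:-→d6:-→d7:-→d8:H0→d9:-→d10:-→d11:-→d12:- -> H0
  lookup 92.56.161.190: bits 01011100001110001010000110111110 walk d0:H2→d1:-→d2:-→d3:-→d4:-→d5:-→d6:-→d7:-→d8:-→d9:-→d10:-→d11:-→d12:-→d13:-→d14:-→d15:-→d16:-→d17:-→d18:-→d19:-→d20:-→d21:-→d22:-→d23:-→d24:-→d25:-→d26:-→d27:-→d28:-→d29:-→d30:-→d31:-→d32:H1 -> H1
  lookup 221.13.2.163: bits 1101110100001101 walk d0:H2→d1:-→d2:-→d3:-→d4:-→d5:-→d6:-→d7:-→d8:H0→d9:-→d10:-→d11:-→d12:-→d13:-→d14:-→d15:-→d16:H0 -> H0
  del 0.0.0.0/0 (clear depth 0)
  add 7.168.0.0/13 -> H1 at depth 13
  add 7.169.33.48/29 -> H1 at depth 29
  lookup 221.0.0.1: bits 110111010000 walk d0:-→d1:-→d2:-→d3:-→d4:-→d5:-→d6:-→d7:-→d8:H0→d9:-→d10:-→d11:-→d12:- -> H0
  lookup 19.94.123.57: bits 000 walk d0:-→d1:-→d2:-→d3:- -> no-route
  add 92.56.160.0/20 -> H0 at depth 20
  add 92.56.0.0/13 -> H1 at depth 13
  lookup 92.59.227.127: bits 01011100001110 walk d0:-→d1:-→d2:-→d3:-→d4:-→d5:-→d6:-→d7:-→d8:-→d9:-→d10:-→d11:-→d12:-→d13:H1→d14:- -> H1
  add 92.48.0.0/12 -> H0 at depth 12
  del 92.48.0.0/12 (clear depth 12)

== LOOKUPS ==
["H0","H1","H0","H0","no-route","H1"]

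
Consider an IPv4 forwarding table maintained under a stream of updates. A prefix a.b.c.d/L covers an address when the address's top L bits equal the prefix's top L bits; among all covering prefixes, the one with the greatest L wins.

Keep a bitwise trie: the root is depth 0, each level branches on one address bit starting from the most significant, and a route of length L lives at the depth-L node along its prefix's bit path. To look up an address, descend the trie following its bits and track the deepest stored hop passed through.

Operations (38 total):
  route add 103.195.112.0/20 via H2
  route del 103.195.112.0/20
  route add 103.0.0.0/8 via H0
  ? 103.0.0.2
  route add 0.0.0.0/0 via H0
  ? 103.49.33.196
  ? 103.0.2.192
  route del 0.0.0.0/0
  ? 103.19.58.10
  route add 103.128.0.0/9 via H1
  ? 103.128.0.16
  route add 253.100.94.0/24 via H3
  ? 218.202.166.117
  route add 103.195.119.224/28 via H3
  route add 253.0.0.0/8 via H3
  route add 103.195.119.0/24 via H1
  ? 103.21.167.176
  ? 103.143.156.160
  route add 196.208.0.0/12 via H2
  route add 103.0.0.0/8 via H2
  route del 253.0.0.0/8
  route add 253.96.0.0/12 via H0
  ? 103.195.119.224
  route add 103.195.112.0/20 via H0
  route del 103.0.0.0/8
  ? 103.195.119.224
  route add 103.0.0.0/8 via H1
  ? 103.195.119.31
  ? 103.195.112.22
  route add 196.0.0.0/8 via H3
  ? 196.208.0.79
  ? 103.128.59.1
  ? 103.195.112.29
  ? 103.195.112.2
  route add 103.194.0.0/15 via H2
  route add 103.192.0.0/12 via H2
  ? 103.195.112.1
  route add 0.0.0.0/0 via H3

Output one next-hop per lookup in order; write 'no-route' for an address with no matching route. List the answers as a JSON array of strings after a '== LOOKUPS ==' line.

Apply in order:
  + 103.195.112.0/20 (H2) depth=20
  del 103.195.112.0/20 (clear depth 20)
  + 103.0.0.0/8 (H0) depth=8
  Q 103.0.0.2: descend 01100111 ; hops seen [H0] ; pick H0
  + 0.0.0.0/0 (H0) depth=0
  Q 103.49.33.196: descend 01100111 ; hops seen [H0,H0] ; pick H0
  Q 103.0.2.192: descend 01100111 ; hops seen [H0,H0] ; pick H0
  del 0.0.0.0/0 (clear depth 0)
  Q 103.19.58.10: descend 01100111 ; hops seen [H0] ; pick H0
  + 103.128.0.0/9 (H1) depth=9
  Q 103.128.0.16: descend 011001111 ; hops seen [H0,H1] ; pick H1
  + 253.100.94.0/24 (H3) depth=24
  Q 218.202.166.117: descend 11 ; hops seen [∅] ; pick no-route
  + 103.195.119.224/28 (H3) depth=28
  + 253.0.0.0/8 (H3) depth=8
  + 103.195.119.0/24 (H1) depth=24
  Q 103.21.167.176: descend 01100111 ; hops seen [H0] ; pick H0
  Q 103.143.156.160: descend 011001111 ; hops seen [H0,H1] ; pick H1
  + 196.208.0.0/12 (H2) depth=12
  + 103.0.0.0/8 (H2) depth=8
  del 253.0.0.0/8 (clear depth 8)
  + 253.96.0.0/12 (H0) depth=12
  Q 103.195.119.224: descend 0110011111000011011101111110 ; hops seen [H2,H1,H1,H3] ; pick H3
  + 103.195.112.0/20 (H0) depth=20
  del 103.0.0.0/8 (clear depth 8)
  Q 103.195.119.224: descend 0110011111000011011101111110 ; hops seen [H1,H0,H1,H3] ; pick H3
  + 103.0.0.0/8 (H1) depth=8
  Q 103.195.119.31: descend 011001111100001101110111 ; hops seen [H1,H1,H0,H1] ; pick H1
  Q 103.195.112.22: descend 011001111100001101110 ; hops seen [H1,H1,H0] ; pick H0
  + 196.0.0.0/8 (H3) depth=8
  Q 196.208.0.79: descend 110001001101 ; hops seen [H3,H2] ; pick H2
  Q 103.128.59.1: descend 011001111 ; hops seen [H1,H1] ; pick H1
  Q 103.195.112.29: descend 011001111100001101110 ; hops seen [H1,H1,H0] ; pick H0
  Q 103.195.112.2: descend 011001111100001101110 ; hops seen [H1,H1,H0] ; pick H0
  + 103.194.0.0/15 (H2) depth=15
  + 103.192.0.0/12 (H2) depth=12
  Q 103.195.112.1: descend 011001111100001101110 ; hops seen [H1,H1,H2,H2,H0] ; pick H0
  + 0.0.0.0/0 (H3) depth=0

== LOOKUPS ==
["H0","H0","H0","H0","H1","no-route","H0","H1","H3","H3","H1","H0","H2","H1","H0","H0","H0"]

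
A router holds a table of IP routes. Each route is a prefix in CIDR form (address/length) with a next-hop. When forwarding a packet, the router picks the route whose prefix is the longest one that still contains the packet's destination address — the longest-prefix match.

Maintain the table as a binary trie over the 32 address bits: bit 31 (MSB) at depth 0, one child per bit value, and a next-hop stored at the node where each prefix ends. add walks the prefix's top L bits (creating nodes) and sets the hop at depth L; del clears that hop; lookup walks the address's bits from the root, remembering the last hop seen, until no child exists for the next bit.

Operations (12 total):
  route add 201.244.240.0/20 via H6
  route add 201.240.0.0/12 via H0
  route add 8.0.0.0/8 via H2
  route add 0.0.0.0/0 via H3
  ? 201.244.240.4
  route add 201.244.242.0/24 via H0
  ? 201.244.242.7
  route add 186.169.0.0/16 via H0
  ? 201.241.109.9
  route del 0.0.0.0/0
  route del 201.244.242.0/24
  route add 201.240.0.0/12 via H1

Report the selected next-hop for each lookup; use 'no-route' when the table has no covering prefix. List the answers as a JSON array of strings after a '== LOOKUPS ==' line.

Trace:
  add 201.244.240.0/20 -> H6 at depth 20
  add 201.240.0.0/12 -> H0 at depth 12
  add 8.0.0.0/8 -> H2 at depth 8
  add 0.0.0.0/0 -> H3 at depth 0
  lookup 201.244.240.4: bits 11001001111101001111 walk d0:H3→d1:-→d2:-→d3:-→d4:-→d5:-→d6:-→d7:-→d8:-→d9:-→d10:-→d11:-→d12:H0→d13:-→d14:-→d15:-→d16:-→d17:-→d18:-→d19:-→d20:H6 -> H6
  add 201.244.242.0/24 -> H0 at depth 24
  lookup 201.244.242.7: bits 110010011111010011110010 walk d0:H3→d1:-→d2:-→d3:-→d4:-→d5:-→d6:-→d7:-→d8:-→d9:-→d10:-→d11:-→d12:H0→d13:-→d14:-→d15:-→d16:-→d17:-→d18:-→d19:-→d20:H6→d21:-→d22:-→d23:-→d24:H0 -> H0
  add 186.169.0.0/16 -> H0 at depth 16
  lookup 201.241.109.9: bits 1100100111110 walk d0:H3→d1:-→d2:-→d3:-→d4:-→d5:-→d6:-→d7:-→d8:-→d9:-→d10:-→d11:-→d12:H0→d13:- -> H0
  - 0.0.0.0/0 clear@0
  - 201.244.242.0/24 clear@24
  add 201.240.0.0/12 -> H1 at depth 12

== LOOKUPS ==
["H6","H0","H0"]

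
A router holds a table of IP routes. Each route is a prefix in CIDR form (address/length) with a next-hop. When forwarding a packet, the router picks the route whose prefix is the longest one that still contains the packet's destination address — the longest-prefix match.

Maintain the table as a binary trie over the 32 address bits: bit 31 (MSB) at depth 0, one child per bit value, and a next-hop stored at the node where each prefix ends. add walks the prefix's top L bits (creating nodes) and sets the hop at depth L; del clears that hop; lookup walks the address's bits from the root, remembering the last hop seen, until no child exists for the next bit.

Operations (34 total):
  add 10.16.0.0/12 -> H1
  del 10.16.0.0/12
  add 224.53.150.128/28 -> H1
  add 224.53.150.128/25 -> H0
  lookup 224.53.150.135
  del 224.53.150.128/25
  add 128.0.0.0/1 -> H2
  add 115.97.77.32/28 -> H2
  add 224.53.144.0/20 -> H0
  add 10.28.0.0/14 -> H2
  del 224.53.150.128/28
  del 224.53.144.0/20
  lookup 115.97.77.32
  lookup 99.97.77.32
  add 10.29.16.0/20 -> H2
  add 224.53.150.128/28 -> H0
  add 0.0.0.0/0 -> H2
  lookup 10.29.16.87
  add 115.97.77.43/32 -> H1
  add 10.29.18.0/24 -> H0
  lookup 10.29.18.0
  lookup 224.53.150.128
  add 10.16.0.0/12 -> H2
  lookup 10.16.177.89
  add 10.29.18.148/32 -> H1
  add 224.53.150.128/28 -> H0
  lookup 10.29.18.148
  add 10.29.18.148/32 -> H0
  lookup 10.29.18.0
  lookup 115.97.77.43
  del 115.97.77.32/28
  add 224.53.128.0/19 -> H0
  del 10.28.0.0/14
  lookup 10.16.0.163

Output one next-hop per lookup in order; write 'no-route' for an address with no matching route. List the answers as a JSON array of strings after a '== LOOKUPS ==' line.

Trace:
  add 10.16.0.0/12 -> H1 at depth 12
  del 10.16.0.0/12 (clear depth 12)
  add 224.53.150.128/28 -> H1 at depth 28
  add 224.53.150.128/25 -> H0 at depth 25
  lookup 224.53.150.135: bits 1110000000110101100101101000 walk d0:-→d1:-→d2:-→d3:-→d4:-→d5:-→d6:-→d7:-→d8:-→d9:-→d10:-→d11:-→d12:-→d13:-→d14:-→d15:-→d16:-→d17:-→d18:-→d19:-→d20:-→d21:-→d22:-→d23:-→d24:-→d25:H0→d26:-→d27:-→d28:H1 -> H1
  del 224.53.150.128/25 (clear depth 25)
  add 128.0.0.0/1 -> H2 at depth 1
  add 115.97.77.32/28 -> H2 at depth 28
  add 224.53.144.0/20 -> H0 at depth 20
  add 10.28.0.0/14 -> H2 at depth 14
  del 224.53.150.128/28 (clear depth 28)
  del 224.53.144.0/20 (clear depth 20)
  lookup 115.97.77.32: bits 0111001101100001010011010010 walk d0:-→d1:-→d2:-→d3:-→d4:-→d5:-→d6:-→d7:-→d8:-→d9:-→d10:-→d11:-→d12:-→d13:-→d14:-→d15:-→d16:-→d17:-→d18:-→d19:-→d20:-→d21:-→d22:-→d23:-→d24:-→d25:-→d26:-→d27:-→d28:H2 -> H2
  lookup 99.97.77.32: bits 011 walk d0:-→d1:-→d2:-→d3:- -> no-route
  add 10.29.16.0/20 -> H2 at depth 20
  add 224.53.150.128/28 -> H0 at depth 28
  add 0.0.0.0/0 -> H2 at depth 0
  lookup 10.29.16.87: bits 00001010000111010001 walk d0:H2→d1:-→d2:-→d3:-→d4:-→d5:-→d6:-→d7:-→d8:-→d9:-→d10:-→d11:-→d12:-→d13:-→d14:H2→d15:-→d16:-→d17:-→d18:-→d19:-→d20:H2 -> H2
  add 115.97.77.43/32 -> H1 at depth 32
  add 10.29.18.0/24 -> H0 at depth 24
  lookup 10.29.18.0: bits 000010100001110100010010 walk d0:H2→d1:-→d2:-→d3:-→d4:-→d5:-→d6:-→d7:-→d8:-→d9:-→d10:-→d11:-→d12:-→d13:-→d14:H2→d15:-→d16:-→d17:-→d18:-→d19:-→d20:H2→d21:-→d22:-→d23:-→d24:H0 -> H0
  lookup 224.53.150.128: bits 1110000000110101100101101000 walk d0:H2→d1:H2→d2:-→d3:-→d4:-→d5:-→d6:-→d7:-→d8:-→d9:-→d10:-→d11:-→d12:-→d13:-→d14:-→d15:-→d16:-→d17:-→d18:-→d19:-→d20:-→d21:-→d22:-→d23:-→d24:-→d25:-→d26:-→d27:-→d28:H0 -> H0
  add 10.16.0.0/12 -> H2 at depth 12
  lookup 10.16.177.89: bits 000010100001 walk d0:H2→d1:-→d2:-→d3:-→d4:-→d5:-→d6:-→d7:-→d8:-→d9:-→d10:-→d11:-→d12:H2 -> H2
  add 10.29.18.148/32 -> H1 at depth 32
  add 224.53.150.128/28 -> H0 at depth 28
  lookup 10.29.18.148: bits 00001010000111010001001010010100 walk d0:H2→d1:-→d2:-→d3:-→d4:-→d5:-→d6:-→d7:-→d8:-→d9:-→d10:-→d11:-→d12:H2→d13:-→d14:H2→d15:-→d16:-→d17:-→d18:-→d19:-→d20:H2→d21:-→d22:-→d23:-→d24:H0→d25:-→d26:-→d27:-→d28:-→d29:-→d30:-→d31:-→d32:H1 -> H1
  add 10.29.18.148/32 -> H0 at depth 32
  lookup 10.29.18.0: bits 000010100001110100010010 walk d0:H2→d1:-→d2:-→d3:-→d4:-→d5:-→d6:-→d7:-→d8:-→d9:-→d10:-→d11:-→d12:H2→d13:-→d14:H2→d15:-→d16:-→d17:-→d18:-→d19:-→d20:H2→d21:-→d22:-→d23:-→d24:H0 -> H0
  lookup 115.97.77.43: bits 01110011011000010100110100101011 walk d0:H2→d1:-→d2:-→d3:-→d4:-→d5:-→d6:-→d7:-→d8:-→d9:-→d10:-→d11:-→d12:-→d13:-→d14:-→d15:-→d16:-→d17:-→d18:-→d19:-→d20:-→d21:-→d22:-→d23:-→d24:-→d25:-→d26:-→d27:-→d28:H2→d29:-→d30:-→d31:-→d32:H1 -> H1
  del 115.97.77.32/28 (clear depth 28)
  add 224.53.128.0/19 -> H0 at depth 19
  del 10.28.0.0/14 (clear depth 14)
  lookup 10.16.0.163: bits 000010100001 walk d0:H2→d1:-→d2:-→d3:-→d4:-→d5:-→d6:-→d7:-→d8:-→d9:-→d10:-→d11:-→d12:H2 -> H2

== LOOKUPS ==
["H1","H2","no-route","H2","H0","H0","H2","H1","H0","H1","H2"]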